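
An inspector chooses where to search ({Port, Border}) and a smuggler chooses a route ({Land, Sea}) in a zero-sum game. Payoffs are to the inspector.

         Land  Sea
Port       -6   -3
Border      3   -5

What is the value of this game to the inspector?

Row minima: Port → -6, Border → -5; maximin = -5.
Column maxima: Land → 3, Sea → -3; minimax = -3.
-5 ≠ -3, so there is no saddle point; optimal play is mixed.
Let the inspector play Port with probability p. Expected payoff against Land: (-6)p + 3(1−p) = −9p + 3; against Sea: (-3)p + (-5)(1−p) = 2p − 5.
Setting these equal: −9p + 3 = 2p − 5 ⇒ −11p = -8 ⇒ p = 8/11, and the value is (-9)·(8/11) + 3 = -39/11.
For the smuggler: with q = P(Land), equating Port's and Border's payoffs gives −3q − 3 = 8q − 5 ⇒ q = 2/11.

-39/11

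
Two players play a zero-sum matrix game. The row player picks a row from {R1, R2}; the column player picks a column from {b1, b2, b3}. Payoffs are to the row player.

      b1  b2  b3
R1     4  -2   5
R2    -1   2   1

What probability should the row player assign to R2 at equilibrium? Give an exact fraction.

2/3

Row minima: R1 → -2, R2 → -1; maximin = -1.
Column maxima: b1 → 4, b2 → 2, b3 → 5; minimax = 2.
-1 ≠ 2, so there is no saddle point; optimal play is mixed.
b3 is strictly dominated by b1 (it gives the row player strictly more in every row), so the column player never plays it.
On the remaining 2×2 (R1, R2 vs b1, b2):
Let the row player play R1 with probability p. Expected payoff against b1: 4p + (-1)(1−p) = 5p − 1; against b2: (-2)p + 2(1−p) = −4p + 2.
Setting these equal: 5p − 1 = −4p + 2 ⇒ 9p = 3 ⇒ p = 1/3, and the value is (5)·(1/3) − 1 = 2/3.
For the column player: with q = P(b1), equating R1's and R2's payoffs gives 6q − 2 = −3q + 2 ⇒ q = 4/9.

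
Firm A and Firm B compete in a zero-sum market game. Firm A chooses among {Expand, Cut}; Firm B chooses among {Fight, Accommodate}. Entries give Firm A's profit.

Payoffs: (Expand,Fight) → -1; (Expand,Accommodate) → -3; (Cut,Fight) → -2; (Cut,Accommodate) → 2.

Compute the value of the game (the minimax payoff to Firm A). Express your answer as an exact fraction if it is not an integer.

-4/3

Row minima: Expand → -3, Cut → -2; maximin = -2.
Column maxima: Fight → -1, Accommodate → 2; minimax = -1.
-2 ≠ -1, so there is no saddle point; optimal play is mixed.
Let Firm A play Expand with probability p. Expected payoff against Fight: (-1)p + (-2)(1−p) = p − 2; against Accommodate: (-3)p + 2(1−p) = −5p + 2.
Setting these equal: p − 2 = −5p + 2 ⇒ 6p = 4 ⇒ p = 2/3, and the value is (1)·(2/3) − 2 = -4/3.
For Firm B: with q = P(Fight), equating Expand's and Cut's payoffs gives 2q − 3 = −4q + 2 ⇒ q = 5/6.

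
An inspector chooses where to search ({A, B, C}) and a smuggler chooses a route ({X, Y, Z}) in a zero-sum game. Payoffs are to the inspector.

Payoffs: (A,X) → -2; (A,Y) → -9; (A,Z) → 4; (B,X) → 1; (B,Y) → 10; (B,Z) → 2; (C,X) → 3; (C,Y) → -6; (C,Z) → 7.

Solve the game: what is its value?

Row minima: A → -9, B → 1, C → -6; maximin = 1.
Column maxima: X → 3, Y → 10, Z → 7; minimax = 3.
1 ≠ 3, so there is no saddle point; optimal play is mixed.
A is strictly dominated by C, so the inspector never plays it.
Z is strictly dominated by X (it gives the inspector strictly more in every row), so the smuggler never plays it.
On the remaining 2×2 (B, C vs X, Y):
Let the inspector play B with probability p. Expected payoff against X: 1p + 3(1−p) = −2p + 3; against Y: 10p + (-6)(1−p) = 16p − 6.
Setting these equal: −2p + 3 = 16p − 6 ⇒ −18p = -9 ⇒ p = 1/2, and the value is (-2)·(1/2) + 3 = 2.
For the smuggler: with q = P(X), equating B's and C's payoffs gives −9q + 10 = 9q − 6 ⇒ q = 8/9.

2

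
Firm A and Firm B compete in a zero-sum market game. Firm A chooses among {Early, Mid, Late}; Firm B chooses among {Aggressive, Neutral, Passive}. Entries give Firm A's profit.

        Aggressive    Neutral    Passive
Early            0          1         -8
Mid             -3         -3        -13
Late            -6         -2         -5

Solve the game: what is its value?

-16/3

Row minima: Early → -8, Mid → -13, Late → -6; maximin = -6.
Column maxima: Aggressive → 0, Neutral → 1, Passive → -5; minimax = -5.
-6 ≠ -5, so there is no saddle point; optimal play is mixed.
Mid is strictly dominated by Early, so Firm A never plays it.
With Mid eliminated, Neutral is strictly dominated by Aggressive (it gives Firm A strictly more in every remaining row), so Firm B never plays it.
On the remaining 2×2 (Early, Late vs Aggressive, Passive):
Let Firm A play Early with probability p. Expected payoff against Aggressive: 0p + (-6)(1−p) = 6p − 6; against Passive: (-8)p + (-5)(1−p) = −3p − 5.
Setting these equal: 6p − 6 = −3p − 5 ⇒ 9p = 1 ⇒ p = 1/9, and the value is (6)·(1/9) − 6 = -16/3.
For Firm B: with q = P(Aggressive), equating Early's and Late's payoffs gives 8q − 8 = −q − 5 ⇒ q = 1/3.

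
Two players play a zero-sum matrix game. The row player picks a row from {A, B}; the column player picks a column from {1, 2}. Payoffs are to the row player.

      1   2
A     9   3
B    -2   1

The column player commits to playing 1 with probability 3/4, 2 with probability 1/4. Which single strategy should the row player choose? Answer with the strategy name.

A

Expected payoff of A: (3/4)·9 + (1/4)·3 = 15/2.
Expected payoff of B: (3/4)·(-2) + (1/4)·1 = -5/4.
The largest is 15/2, so the row player's best response is A.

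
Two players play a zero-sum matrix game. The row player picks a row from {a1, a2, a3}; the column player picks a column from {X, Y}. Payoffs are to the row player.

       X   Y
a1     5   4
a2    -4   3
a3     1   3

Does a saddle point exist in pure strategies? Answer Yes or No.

Row minima: a1 → 4, a2 → -4, a3 → 1; maximin = 4.
Column maxima: X → 5, Y → 4; minimax = 4.
maximin = minimax = 4, so a saddle point exists.

Yes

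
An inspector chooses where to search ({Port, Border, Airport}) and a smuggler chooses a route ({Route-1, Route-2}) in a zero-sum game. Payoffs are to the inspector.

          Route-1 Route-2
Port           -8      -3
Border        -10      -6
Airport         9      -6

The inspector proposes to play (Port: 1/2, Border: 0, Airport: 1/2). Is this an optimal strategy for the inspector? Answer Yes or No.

No

Against Route-1 this mix gives (1/2)·(-8) + (1/2)·9 = 1/2.
Against Route-2 this mix gives (1/2)·(-3) + (1/2)·(-6) = -9/2.
The smuggler will play Route-2, holding the inspector to -9/2. Shifting weight toward the row that does better against Route-2 would raise this floor (the equalizing mix achieves -15/4 against both Route-2 and Route-1), so the proposed strategy is not optimal.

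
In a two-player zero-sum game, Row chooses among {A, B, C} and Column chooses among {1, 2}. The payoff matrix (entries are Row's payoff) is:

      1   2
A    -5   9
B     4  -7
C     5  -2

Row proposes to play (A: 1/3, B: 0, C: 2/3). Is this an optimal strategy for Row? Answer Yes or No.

Against 1 this mix gives (1/3)·(-5) + (2/3)·5 = 5/3.
Against 2 this mix gives (1/3)·9 + (2/3)·(-2) = 5/3.
All of Column's active replies (1, 2) yield 5/3, and no column does worse for Row. The mix makes Column indifferent and guarantees 5/3, so it is optimal.

Yes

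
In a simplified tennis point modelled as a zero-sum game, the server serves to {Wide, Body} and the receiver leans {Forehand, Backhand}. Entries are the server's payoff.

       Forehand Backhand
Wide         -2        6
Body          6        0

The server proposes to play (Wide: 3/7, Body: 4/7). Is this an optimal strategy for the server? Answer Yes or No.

Against Forehand this mix gives (3/7)·(-2) + (4/7)·6 = 18/7.
Against Backhand this mix gives (3/7)·6 + (4/7)·0 = 18/7.
All of the receiver's active replies (Forehand, Backhand) yield 18/7, and no column does worse for the server. The mix makes the receiver indifferent and guarantees 18/7, so it is optimal.

Yes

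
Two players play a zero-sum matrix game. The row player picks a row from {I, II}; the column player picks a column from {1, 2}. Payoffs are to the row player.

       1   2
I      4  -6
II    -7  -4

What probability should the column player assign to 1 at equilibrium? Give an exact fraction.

Row minima: I → -6, II → -7; maximin = -6.
Column maxima: 1 → 4, 2 → -4; minimax = -4.
-6 ≠ -4, so there is no saddle point; optimal play is mixed.
Let the row player play I with probability p. Expected payoff against 1: 4p + (-7)(1−p) = 11p − 7; against 2: (-6)p + (-4)(1−p) = −2p − 4.
Setting these equal: 11p − 7 = −2p − 4 ⇒ 13p = 3 ⇒ p = 3/13, and the value is (11)·(3/13) − 7 = -58/13.
For the column player: with q = P(1), equating I's and II's payoffs gives 10q − 6 = −3q − 4 ⇒ q = 2/13.

2/13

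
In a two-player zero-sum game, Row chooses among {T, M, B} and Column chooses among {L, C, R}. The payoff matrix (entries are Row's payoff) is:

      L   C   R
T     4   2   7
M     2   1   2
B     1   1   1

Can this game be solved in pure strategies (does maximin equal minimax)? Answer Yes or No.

Yes

Row minima: T → 2, M → 1, B → 1; maximin = 2.
Column maxima: L → 4, C → 2, R → 7; minimax = 2.
maximin = minimax = 2, so a saddle point exists.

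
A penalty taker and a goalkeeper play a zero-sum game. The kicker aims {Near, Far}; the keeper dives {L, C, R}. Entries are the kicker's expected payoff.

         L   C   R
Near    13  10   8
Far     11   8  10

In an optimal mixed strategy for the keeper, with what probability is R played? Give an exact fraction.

1/2

Row minima: Near → 8, Far → 8; maximin = 8.
Column maxima: L → 13, C → 10, R → 10; minimax = 10.
8 ≠ 10, so there is no saddle point; optimal play is mixed.
L is strictly dominated by C (it gives the kicker strictly more in every row), so the keeper never plays it.
On the remaining 2×2 (Near, Far vs C, R):
Let the kicker play Near with probability p. Expected payoff against C: 10p + 8(1−p) = 2p + 8; against R: 8p + 10(1−p) = −2p + 10.
Setting these equal: 2p + 8 = −2p + 10 ⇒ 4p = 2 ⇒ p = 1/2, and the value is (2)·(1/2) + 8 = 9.
For the keeper: with q = P(C), equating Near's and Far's payoffs gives 2q + 8 = −2q + 10 ⇒ q = 1/2.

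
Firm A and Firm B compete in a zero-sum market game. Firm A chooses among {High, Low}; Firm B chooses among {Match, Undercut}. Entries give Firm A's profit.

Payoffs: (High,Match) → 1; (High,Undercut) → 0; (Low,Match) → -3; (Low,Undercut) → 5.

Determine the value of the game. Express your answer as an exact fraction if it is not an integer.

Row minima: High → 0, Low → -3; maximin = 0.
Column maxima: Match → 1, Undercut → 5; minimax = 1.
0 ≠ 1, so there is no saddle point; optimal play is mixed.
Let Firm A play High with probability p. Expected payoff against Match: 1p + (-3)(1−p) = 4p − 3; against Undercut: 0p + 5(1−p) = −5p + 5.
Setting these equal: 4p − 3 = −5p + 5 ⇒ 9p = 8 ⇒ p = 8/9, and the value is (4)·(8/9) − 3 = 5/9.
For Firm B: with q = P(Match), equating High's and Low's payoffs gives q = −8q + 5 ⇒ q = 5/9.

5/9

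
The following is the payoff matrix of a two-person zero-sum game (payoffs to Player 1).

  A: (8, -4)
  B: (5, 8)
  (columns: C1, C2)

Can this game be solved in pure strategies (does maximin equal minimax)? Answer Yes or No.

No

Row minima: A → -4, B → 5; maximin = 5.
Column maxima: C1 → 8, C2 → 8; minimax = 8.
5 ≠ 8, so no pure-strategy equilibrium exists.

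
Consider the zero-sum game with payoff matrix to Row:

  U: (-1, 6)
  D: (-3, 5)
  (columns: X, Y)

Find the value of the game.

-1

Row minima: U → -1, D → -3; maximin = -1.
Column maxima: X → -1, Y → 6; minimax = -1.
Since maximin = minimax = -1, there is a saddle point and the value is -1.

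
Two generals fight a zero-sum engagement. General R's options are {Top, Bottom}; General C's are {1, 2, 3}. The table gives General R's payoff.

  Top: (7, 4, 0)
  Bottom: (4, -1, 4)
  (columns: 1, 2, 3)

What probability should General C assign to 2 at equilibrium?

4/9

Row minima: Top → 0, Bottom → -1; maximin = 0.
Column maxima: 1 → 7, 2 → 4, 3 → 4; minimax = 4.
0 ≠ 4, so there is no saddle point; optimal play is mixed.
1 is strictly dominated by 2 (it gives General R strictly more in every row), so General C never plays it.
On the remaining 2×2 (Top, Bottom vs 2, 3):
Let General R play Top with probability p. Expected payoff against 2: 4p + (-1)(1−p) = 5p − 1; against 3: 0p + 4(1−p) = −4p + 4.
Setting these equal: 5p − 1 = −4p + 4 ⇒ 9p = 5 ⇒ p = 5/9, and the value is (5)·(5/9) − 1 = 16/9.
For General C: with q = P(2), equating Top's and Bottom's payoffs gives 4q = −5q + 4 ⇒ q = 4/9.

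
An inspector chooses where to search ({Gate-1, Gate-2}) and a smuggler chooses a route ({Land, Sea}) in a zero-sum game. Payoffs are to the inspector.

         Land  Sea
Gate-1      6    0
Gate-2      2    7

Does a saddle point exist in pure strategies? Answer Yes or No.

No

Row minima: Gate-1 → 0, Gate-2 → 2; maximin = 2.
Column maxima: Land → 6, Sea → 7; minimax = 6.
2 ≠ 6, so no pure-strategy equilibrium exists.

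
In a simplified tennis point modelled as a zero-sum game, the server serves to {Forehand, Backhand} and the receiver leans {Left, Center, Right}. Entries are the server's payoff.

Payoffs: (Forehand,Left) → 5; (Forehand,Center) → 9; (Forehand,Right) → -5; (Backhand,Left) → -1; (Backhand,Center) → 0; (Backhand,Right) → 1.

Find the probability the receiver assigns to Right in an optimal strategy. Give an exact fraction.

1/2

Row minima: Forehand → -5, Backhand → -1; maximin = -1.
Column maxima: Left → 5, Center → 9, Right → 1; minimax = 1.
-1 ≠ 1, so there is no saddle point; optimal play is mixed.
Center is strictly dominated by Left (it gives the server strictly more in every row), so the receiver never plays it.
On the remaining 2×2 (Forehand, Backhand vs Left, Right):
Let the server play Forehand with probability p. Expected payoff against Left: 5p + (-1)(1−p) = 6p − 1; against Right: (-5)p + 1(1−p) = −6p + 1.
Setting these equal: 6p − 1 = −6p + 1 ⇒ 12p = 2 ⇒ p = 1/6, and the value is (6)·(1/6) − 1 = 0.
For the receiver: with q = P(Left), equating Forehand's and Backhand's payoffs gives 10q − 5 = −2q + 1 ⇒ q = 1/2.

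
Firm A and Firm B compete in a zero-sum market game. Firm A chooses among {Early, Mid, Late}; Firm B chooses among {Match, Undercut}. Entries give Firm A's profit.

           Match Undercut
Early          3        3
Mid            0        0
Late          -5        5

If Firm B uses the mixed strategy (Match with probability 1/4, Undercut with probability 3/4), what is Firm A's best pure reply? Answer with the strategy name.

Early

Expected payoff of Early: (1/4)·3 + (3/4)·3 = 3.
Expected payoff of Mid: (1/4)·0 + (3/4)·0 = 0.
Expected payoff of Late: (1/4)·(-5) + (3/4)·5 = 5/2.
The largest is 3, so Firm A's best response is Early.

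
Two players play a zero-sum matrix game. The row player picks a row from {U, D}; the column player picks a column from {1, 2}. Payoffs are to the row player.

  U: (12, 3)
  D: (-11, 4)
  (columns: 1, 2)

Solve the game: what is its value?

Row minima: U → 3, D → -11; maximin = 3.
Column maxima: 1 → 12, 2 → 4; minimax = 4.
3 ≠ 4, so there is no saddle point; optimal play is mixed.
Let the row player play U with probability p. Expected payoff against 1: 12p + (-11)(1−p) = 23p − 11; against 2: 3p + 4(1−p) = −p + 4.
Setting these equal: 23p − 11 = −p + 4 ⇒ 24p = 15 ⇒ p = 5/8, and the value is (23)·(5/8) − 11 = 27/8.
For the column player: with q = P(1), equating U's and D's payoffs gives 9q + 3 = −15q + 4 ⇒ q = 1/24.

27/8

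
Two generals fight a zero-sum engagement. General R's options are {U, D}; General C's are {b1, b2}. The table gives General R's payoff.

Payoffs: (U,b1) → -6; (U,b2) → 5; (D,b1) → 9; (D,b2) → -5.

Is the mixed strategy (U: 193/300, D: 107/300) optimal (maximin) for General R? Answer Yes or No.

No

Against b1 this mix gives (193/300)·(-6) + (107/300)·9 = -13/20.
Against b2 this mix gives (193/300)·5 + (107/300)·(-5) = 43/30.
General C will play b1, holding General R to -13/20. Shifting weight toward the row that does better against b1 would raise this floor (the equalizing mix achieves 3/5 against both b1 and b2), so the proposed strategy is not optimal.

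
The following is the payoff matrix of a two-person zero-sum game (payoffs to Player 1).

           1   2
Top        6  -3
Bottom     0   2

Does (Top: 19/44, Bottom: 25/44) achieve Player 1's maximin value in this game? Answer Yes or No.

No

Against 1 this mix gives (19/44)·6 + (25/44)·0 = 57/22.
Against 2 this mix gives (19/44)·(-3) + (25/44)·2 = -7/44.
Player 2 will play 2, holding Player 1 to -7/44. Shifting weight toward the row that does better against 2 would raise this floor (the equalizing mix achieves 12/11 against both 2 and 1), so the proposed strategy is not optimal.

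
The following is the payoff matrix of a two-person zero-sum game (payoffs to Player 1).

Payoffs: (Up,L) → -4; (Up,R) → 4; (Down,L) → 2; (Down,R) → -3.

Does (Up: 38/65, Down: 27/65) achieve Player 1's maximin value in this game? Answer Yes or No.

Against L this mix gives (38/65)·(-4) + (27/65)·2 = -98/65.
Against R this mix gives (38/65)·4 + (27/65)·(-3) = 71/65.
Player 2 will play L, holding Player 1 to -98/65. Shifting weight toward the row that does better against L would raise this floor (the equalizing mix achieves -4/13 against both L and R), so the proposed strategy is not optimal.

No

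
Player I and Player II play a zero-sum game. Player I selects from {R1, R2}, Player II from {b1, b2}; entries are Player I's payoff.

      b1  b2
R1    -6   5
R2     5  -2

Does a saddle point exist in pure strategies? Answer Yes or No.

Row minima: R1 → -6, R2 → -2; maximin = -2.
Column maxima: b1 → 5, b2 → 5; minimax = 5.
-2 ≠ 5, so no pure-strategy equilibrium exists.

No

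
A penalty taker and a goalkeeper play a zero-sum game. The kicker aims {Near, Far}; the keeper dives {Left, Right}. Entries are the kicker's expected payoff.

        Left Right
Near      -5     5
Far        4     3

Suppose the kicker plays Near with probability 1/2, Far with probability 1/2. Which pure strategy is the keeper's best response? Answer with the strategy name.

Left

If the keeper plays Left, the kicker's expected payoff is (1/2)·(-5) + (1/2)·4 = -1/2.
If the keeper plays Right, the kicker's expected payoff is (1/2)·5 + (1/2)·3 = 4.
The keeper minimizes the kicker's payoff; the smallest is -1/2, so the best response is Left.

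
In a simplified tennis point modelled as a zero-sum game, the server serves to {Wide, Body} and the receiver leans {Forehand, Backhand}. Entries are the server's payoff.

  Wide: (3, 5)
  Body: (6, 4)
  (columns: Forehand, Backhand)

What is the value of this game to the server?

9/2

Row minima: Wide → 3, Body → 4; maximin = 4.
Column maxima: Forehand → 6, Backhand → 5; minimax = 5.
4 ≠ 5, so there is no saddle point; optimal play is mixed.
Let the server play Wide with probability p. Expected payoff against Forehand: 3p + 6(1−p) = −3p + 6; against Backhand: 5p + 4(1−p) = p + 4.
Setting these equal: −3p + 6 = p + 4 ⇒ −4p = -2 ⇒ p = 1/2, and the value is (-3)·(1/2) + 6 = 9/2.
For the receiver: with q = P(Forehand), equating Wide's and Body's payoffs gives −2q + 5 = 2q + 4 ⇒ q = 1/4.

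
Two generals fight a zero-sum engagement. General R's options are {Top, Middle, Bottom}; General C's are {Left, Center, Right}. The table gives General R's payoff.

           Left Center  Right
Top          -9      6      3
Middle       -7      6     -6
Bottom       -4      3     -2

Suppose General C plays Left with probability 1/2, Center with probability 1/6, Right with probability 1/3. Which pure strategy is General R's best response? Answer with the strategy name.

Bottom

Expected payoff of Top: (1/2)·(-9) + (1/6)·6 + (1/3)·3 = -5/2.
Expected payoff of Middle: (1/2)·(-7) + (1/6)·6 + (1/3)·(-6) = -9/2.
Expected payoff of Bottom: (1/2)·(-4) + (1/6)·3 + (1/3)·(-2) = -13/6.
The largest is -13/6, so General R's best response is Bottom.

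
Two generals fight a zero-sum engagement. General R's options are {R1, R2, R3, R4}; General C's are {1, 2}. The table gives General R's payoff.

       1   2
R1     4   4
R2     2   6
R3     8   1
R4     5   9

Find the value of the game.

Row minima: R1 → 4, R2 → 2, R3 → 1, R4 → 5; maximin = 5.
Column maxima: 1 → 8, 2 → 9; minimax = 8.
5 ≠ 8, so there is no saddle point; optimal play is mixed.
R1 is strictly dominated by R4, so General R never plays it.
R2 is strictly dominated by R4, so General R never plays it.
On the remaining 2×2 (R3, R4 vs 1, 2):
Let General R play R3 with probability p. Expected payoff against 1: 8p + 5(1−p) = 3p + 5; against 2: 1p + 9(1−p) = −8p + 9.
Setting these equal: 3p + 5 = −8p + 9 ⇒ 11p = 4 ⇒ p = 4/11, and the value is (3)·(4/11) + 5 = 67/11.
For General C: with q = P(1), equating R3's and R4's payoffs gives 7q + 1 = −4q + 9 ⇒ q = 8/11.

67/11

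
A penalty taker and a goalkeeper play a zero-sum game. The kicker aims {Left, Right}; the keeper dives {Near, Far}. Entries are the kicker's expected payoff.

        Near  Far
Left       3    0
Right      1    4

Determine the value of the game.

2

Row minima: Left → 0, Right → 1; maximin = 1.
Column maxima: Near → 3, Far → 4; minimax = 3.
1 ≠ 3, so there is no saddle point; optimal play is mixed.
Let the kicker play Left with probability p. Expected payoff against Near: 3p + 1(1−p) = 2p + 1; against Far: 0p + 4(1−p) = −4p + 4.
Setting these equal: 2p + 1 = −4p + 4 ⇒ 6p = 3 ⇒ p = 1/2, and the value is (2)·(1/2) + 1 = 2.
For the keeper: with q = P(Near), equating Left's and Right's payoffs gives 3q = −3q + 4 ⇒ q = 2/3.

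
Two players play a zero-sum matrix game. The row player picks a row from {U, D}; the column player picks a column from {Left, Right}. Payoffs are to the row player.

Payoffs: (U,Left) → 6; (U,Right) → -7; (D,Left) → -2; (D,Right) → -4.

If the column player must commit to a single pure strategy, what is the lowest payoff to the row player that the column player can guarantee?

-4

Column maxima: Left → 6, Right → -4.
The smallest of these is -4.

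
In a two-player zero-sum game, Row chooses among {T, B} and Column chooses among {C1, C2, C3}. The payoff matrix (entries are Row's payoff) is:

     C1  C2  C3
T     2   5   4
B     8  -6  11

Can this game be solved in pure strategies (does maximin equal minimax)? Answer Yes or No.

Row minima: T → 2, B → -6; maximin = 2.
Column maxima: C1 → 8, C2 → 5, C3 → 11; minimax = 5.
2 ≠ 5, so no pure-strategy equilibrium exists.

No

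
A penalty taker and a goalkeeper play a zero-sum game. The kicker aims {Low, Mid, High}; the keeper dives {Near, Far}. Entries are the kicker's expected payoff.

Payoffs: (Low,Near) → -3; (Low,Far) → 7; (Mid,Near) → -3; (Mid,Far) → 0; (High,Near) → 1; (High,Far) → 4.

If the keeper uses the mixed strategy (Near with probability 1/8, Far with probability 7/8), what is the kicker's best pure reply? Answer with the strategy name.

Low

Expected payoff of Low: (1/8)·(-3) + (7/8)·7 = 23/4.
Expected payoff of Mid: (1/8)·(-3) + (7/8)·0 = -3/8.
Expected payoff of High: (1/8)·1 + (7/8)·4 = 29/8.
The largest is 23/4, so the kicker's best response is Low.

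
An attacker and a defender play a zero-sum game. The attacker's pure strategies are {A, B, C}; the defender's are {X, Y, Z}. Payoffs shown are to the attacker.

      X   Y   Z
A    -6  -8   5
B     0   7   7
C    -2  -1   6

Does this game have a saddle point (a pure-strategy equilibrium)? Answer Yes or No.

Yes

Row minima: A → -8, B → 0, C → -2; maximin = 0.
Column maxima: X → 0, Y → 7, Z → 7; minimax = 0.
maximin = minimax = 0, so a saddle point exists.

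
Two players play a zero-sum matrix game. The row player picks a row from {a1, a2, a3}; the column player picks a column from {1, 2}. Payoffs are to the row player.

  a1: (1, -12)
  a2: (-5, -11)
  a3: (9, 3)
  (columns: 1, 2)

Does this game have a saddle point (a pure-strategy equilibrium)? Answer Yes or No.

Yes

Row minima: a1 → -12, a2 → -11, a3 → 3; maximin = 3.
Column maxima: 1 → 9, 2 → 3; minimax = 3.
maximin = minimax = 3, so a saddle point exists.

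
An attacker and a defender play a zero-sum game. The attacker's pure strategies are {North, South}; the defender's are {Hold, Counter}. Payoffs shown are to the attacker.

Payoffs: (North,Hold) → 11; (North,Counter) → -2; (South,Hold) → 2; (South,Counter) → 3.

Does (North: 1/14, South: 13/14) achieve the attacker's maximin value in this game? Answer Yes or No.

Against Hold this mix gives (1/14)·11 + (13/14)·2 = 37/14.
Against Counter this mix gives (1/14)·(-2) + (13/14)·3 = 37/14.
All of the defender's active replies (Hold, Counter) yield 37/14, and no column does worse for the attacker. The mix makes the defender indifferent and guarantees 37/14, so it is optimal.

Yes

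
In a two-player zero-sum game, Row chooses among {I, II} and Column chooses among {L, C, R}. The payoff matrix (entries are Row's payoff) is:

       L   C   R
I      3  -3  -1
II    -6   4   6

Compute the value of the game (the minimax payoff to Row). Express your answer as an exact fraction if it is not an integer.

Row minima: I → -3, II → -6; maximin = -3.
Column maxima: L → 3, C → 4, R → 6; minimax = 3.
-3 ≠ 3, so there is no saddle point; optimal play is mixed.
R is strictly dominated by C (it gives Row strictly more in every row), so Column never plays it.
On the remaining 2×2 (I, II vs L, C):
Let Row play I with probability p. Expected payoff against L: 3p + (-6)(1−p) = 9p − 6; against C: (-3)p + 4(1−p) = −7p + 4.
Setting these equal: 9p − 6 = −7p + 4 ⇒ 16p = 10 ⇒ p = 5/8, and the value is (9)·(5/8) − 6 = -3/8.
For Column: with q = P(L), equating I's and II's payoffs gives 6q − 3 = −10q + 4 ⇒ q = 7/16.

-3/8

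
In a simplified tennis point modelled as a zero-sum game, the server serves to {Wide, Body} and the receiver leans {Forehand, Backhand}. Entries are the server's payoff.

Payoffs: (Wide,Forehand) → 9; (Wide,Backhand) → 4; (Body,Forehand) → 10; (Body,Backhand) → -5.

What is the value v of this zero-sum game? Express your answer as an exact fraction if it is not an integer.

Row minima: Wide → 4, Body → -5; maximin = 4.
Column maxima: Forehand → 10, Backhand → 4; minimax = 4.
Since maximin = minimax = 4, there is a saddle point and the value is 4.

4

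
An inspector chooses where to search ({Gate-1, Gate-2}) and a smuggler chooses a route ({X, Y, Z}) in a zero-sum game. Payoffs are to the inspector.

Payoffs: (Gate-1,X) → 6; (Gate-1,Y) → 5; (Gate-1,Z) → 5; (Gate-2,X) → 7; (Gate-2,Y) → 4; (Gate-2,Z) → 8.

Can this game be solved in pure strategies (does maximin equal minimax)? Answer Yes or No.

Yes

Row minima: Gate-1 → 5, Gate-2 → 4; maximin = 5.
Column maxima: X → 7, Y → 5, Z → 8; minimax = 5.
maximin = minimax = 5, so a saddle point exists.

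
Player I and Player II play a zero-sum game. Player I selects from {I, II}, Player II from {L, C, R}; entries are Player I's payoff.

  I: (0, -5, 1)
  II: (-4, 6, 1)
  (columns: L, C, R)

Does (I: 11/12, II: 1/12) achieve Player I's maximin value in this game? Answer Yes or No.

Against L this mix gives (11/12)·0 + (1/12)·(-4) = -1/3.
Against C this mix gives (11/12)·(-5) + (1/12)·6 = -49/12.
Against R this mix gives (11/12)·1 + (1/12)·1 = 1.
Player II will play C, holding Player I to -49/12. Shifting weight toward the row that does better against C would raise this floor (the equalizing mix achieves -4/3 against both C and L), so the proposed strategy is not optimal.

No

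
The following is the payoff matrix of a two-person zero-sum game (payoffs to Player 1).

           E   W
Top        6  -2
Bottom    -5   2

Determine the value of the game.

2/15

Row minima: Top → -2, Bottom → -5; maximin = -2.
Column maxima: E → 6, W → 2; minimax = 2.
-2 ≠ 2, so there is no saddle point; optimal play is mixed.
Let Player 1 play Top with probability p. Expected payoff against E: 6p + (-5)(1−p) = 11p − 5; against W: (-2)p + 2(1−p) = −4p + 2.
Setting these equal: 11p − 5 = −4p + 2 ⇒ 15p = 7 ⇒ p = 7/15, and the value is (11)·(7/15) − 5 = 2/15.
For Player 2: with q = P(E), equating Top's and Bottom's payoffs gives 8q − 2 = −7q + 2 ⇒ q = 4/15.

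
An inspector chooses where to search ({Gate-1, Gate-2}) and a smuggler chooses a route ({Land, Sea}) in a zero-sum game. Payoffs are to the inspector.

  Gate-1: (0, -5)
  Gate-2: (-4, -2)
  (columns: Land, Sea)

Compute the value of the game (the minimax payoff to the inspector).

Row minima: Gate-1 → -5, Gate-2 → -4; maximin = -4.
Column maxima: Land → 0, Sea → -2; minimax = -2.
-4 ≠ -2, so there is no saddle point; optimal play is mixed.
Let the inspector play Gate-1 with probability p. Expected payoff against Land: 0p + (-4)(1−p) = 4p − 4; against Sea: (-5)p + (-2)(1−p) = −3p − 2.
Setting these equal: 4p − 4 = −3p − 2 ⇒ 7p = 2 ⇒ p = 2/7, and the value is (4)·(2/7) − 4 = -20/7.
For the smuggler: with q = P(Land), equating Gate-1's and Gate-2's payoffs gives 5q − 5 = −2q − 2 ⇒ q = 3/7.

-20/7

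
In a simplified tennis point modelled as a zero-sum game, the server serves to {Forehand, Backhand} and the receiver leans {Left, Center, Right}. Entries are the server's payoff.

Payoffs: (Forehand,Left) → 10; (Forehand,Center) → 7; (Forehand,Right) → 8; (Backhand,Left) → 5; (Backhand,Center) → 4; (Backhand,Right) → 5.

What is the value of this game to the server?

Row minima: Forehand → 7, Backhand → 4; maximin = 7.
Column maxima: Left → 10, Center → 7, Right → 8; minimax = 7.
Since maximin = minimax = 7, there is a saddle point and the value is 7.

7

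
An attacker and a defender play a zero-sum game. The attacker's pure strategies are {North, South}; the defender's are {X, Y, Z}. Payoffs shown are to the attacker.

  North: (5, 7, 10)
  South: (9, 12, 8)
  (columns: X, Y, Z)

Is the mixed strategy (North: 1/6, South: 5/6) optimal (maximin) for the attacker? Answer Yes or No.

Against X this mix gives (1/6)·5 + (5/6)·9 = 25/3.
Against Y this mix gives (1/6)·7 + (5/6)·12 = 67/6.
Against Z this mix gives (1/6)·10 + (5/6)·8 = 25/3.
All of the defender's active replies (X, Z) yield 25/3, and no column does worse for the attacker. The mix makes the defender indifferent and guarantees 25/3, so it is optimal.

Yes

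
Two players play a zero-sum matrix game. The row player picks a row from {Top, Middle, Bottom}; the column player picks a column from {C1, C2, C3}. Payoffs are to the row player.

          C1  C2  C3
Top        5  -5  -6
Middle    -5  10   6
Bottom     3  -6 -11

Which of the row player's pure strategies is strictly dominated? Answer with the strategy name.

Bottom

Top gives a strictly higher payoff than Bottom against every column: 5 > 3, -5 > -6, -6 > -11.
So Bottom is strictly dominated and the row player never plays it.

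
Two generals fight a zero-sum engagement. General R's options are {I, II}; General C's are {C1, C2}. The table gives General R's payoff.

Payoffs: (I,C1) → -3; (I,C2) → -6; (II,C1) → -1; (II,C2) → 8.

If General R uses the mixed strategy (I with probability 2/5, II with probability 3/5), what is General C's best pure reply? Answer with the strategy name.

C1

If General C plays C1, General R's expected payoff is (2/5)·(-3) + (3/5)·(-1) = -9/5.
If General C plays C2, General R's expected payoff is (2/5)·(-6) + (3/5)·8 = 12/5.
General C minimizes General R's payoff; the smallest is -9/5, so the best response is C1.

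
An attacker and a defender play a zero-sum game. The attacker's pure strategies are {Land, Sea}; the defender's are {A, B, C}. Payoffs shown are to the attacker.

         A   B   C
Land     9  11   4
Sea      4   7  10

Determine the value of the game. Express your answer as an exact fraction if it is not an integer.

74/11

Row minima: Land → 4, Sea → 4; maximin = 4.
Column maxima: A → 9, B → 11, C → 10; minimax = 9.
4 ≠ 9, so there is no saddle point; optimal play is mixed.
B is strictly dominated by A (it gives the attacker strictly more in every row), so the defender never plays it.
On the remaining 2×2 (Land, Sea vs A, C):
Let the attacker play Land with probability p. Expected payoff against A: 9p + 4(1−p) = 5p + 4; against C: 4p + 10(1−p) = −6p + 10.
Setting these equal: 5p + 4 = −6p + 10 ⇒ 11p = 6 ⇒ p = 6/11, and the value is (5)·(6/11) + 4 = 74/11.
For the defender: with q = P(A), equating Land's and Sea's payoffs gives 5q + 4 = −6q + 10 ⇒ q = 6/11.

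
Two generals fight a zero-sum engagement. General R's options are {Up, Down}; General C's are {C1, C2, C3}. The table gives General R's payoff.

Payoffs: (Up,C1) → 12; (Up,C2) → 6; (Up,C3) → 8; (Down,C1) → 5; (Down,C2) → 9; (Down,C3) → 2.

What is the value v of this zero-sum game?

20/3

Row minima: Up → 6, Down → 2; maximin = 6.
Column maxima: C1 → 12, C2 → 9, C3 → 8; minimax = 8.
6 ≠ 8, so there is no saddle point; optimal play is mixed.
C1 is strictly dominated by C3 (it gives General R strictly more in every row), so General C never plays it.
On the remaining 2×2 (Up, Down vs C2, C3):
Let General R play Up with probability p. Expected payoff against C2: 6p + 9(1−p) = −3p + 9; against C3: 8p + 2(1−p) = 6p + 2.
Setting these equal: −3p + 9 = 6p + 2 ⇒ −9p = -7 ⇒ p = 7/9, and the value is (-3)·(7/9) + 9 = 20/3.
For General C: with q = P(C2), equating Up's and Down's payoffs gives −2q + 8 = 7q + 2 ⇒ q = 2/3.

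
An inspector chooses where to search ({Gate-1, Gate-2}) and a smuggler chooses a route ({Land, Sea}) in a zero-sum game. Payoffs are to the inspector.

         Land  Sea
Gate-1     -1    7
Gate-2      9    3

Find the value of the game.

Row minima: Gate-1 → -1, Gate-2 → 3; maximin = 3.
Column maxima: Land → 9, Sea → 7; minimax = 7.
3 ≠ 7, so there is no saddle point; optimal play is mixed.
Let the inspector play Gate-1 with probability p. Expected payoff against Land: (-1)p + 9(1−p) = −10p + 9; against Sea: 7p + 3(1−p) = 4p + 3.
Setting these equal: −10p + 9 = 4p + 3 ⇒ −14p = -6 ⇒ p = 3/7, and the value is (-10)·(3/7) + 9 = 33/7.
For the smuggler: with q = P(Land), equating Gate-1's and Gate-2's payoffs gives −8q + 7 = 6q + 3 ⇒ q = 2/7.

33/7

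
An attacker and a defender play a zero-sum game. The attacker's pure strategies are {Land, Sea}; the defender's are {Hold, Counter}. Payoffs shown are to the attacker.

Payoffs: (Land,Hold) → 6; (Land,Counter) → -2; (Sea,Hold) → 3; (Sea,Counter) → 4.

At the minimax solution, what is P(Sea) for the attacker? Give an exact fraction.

8/9

Row minima: Land → -2, Sea → 3; maximin = 3.
Column maxima: Hold → 6, Counter → 4; minimax = 4.
3 ≠ 4, so there is no saddle point; optimal play is mixed.
Let the attacker play Land with probability p. Expected payoff against Hold: 6p + 3(1−p) = 3p + 3; against Counter: (-2)p + 4(1−p) = −6p + 4.
Setting these equal: 3p + 3 = −6p + 4 ⇒ 9p = 1 ⇒ p = 1/9, and the value is (3)·(1/9) + 3 = 10/3.
For the defender: with q = P(Hold), equating Land's and Sea's payoffs gives 8q − 2 = −q + 4 ⇒ q = 2/3.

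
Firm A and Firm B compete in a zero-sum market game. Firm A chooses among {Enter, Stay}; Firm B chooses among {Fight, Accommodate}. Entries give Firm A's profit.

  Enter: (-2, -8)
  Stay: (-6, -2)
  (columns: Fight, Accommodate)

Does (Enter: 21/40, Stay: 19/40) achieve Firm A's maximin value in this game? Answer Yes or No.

Against Fight this mix gives (21/40)·(-2) + (19/40)·(-6) = -39/10.
Against Accommodate this mix gives (21/40)·(-8) + (19/40)·(-2) = -103/20.
Firm B will play Accommodate, holding Firm A to -103/20. Shifting weight toward the row that does better against Accommodate would raise this floor (the equalizing mix achieves -22/5 against both Accommodate and Fight), so the proposed strategy is not optimal.

No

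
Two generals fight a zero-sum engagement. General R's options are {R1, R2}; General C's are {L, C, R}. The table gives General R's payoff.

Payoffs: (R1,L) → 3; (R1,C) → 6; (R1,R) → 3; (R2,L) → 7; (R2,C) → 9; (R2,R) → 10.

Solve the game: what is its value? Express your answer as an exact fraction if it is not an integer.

Row minima: R1 → 3, R2 → 7; maximin = 7.
Column maxima: L → 7, C → 9, R → 10; minimax = 7.
Since maximin = minimax = 7, there is a saddle point and the value is 7.

7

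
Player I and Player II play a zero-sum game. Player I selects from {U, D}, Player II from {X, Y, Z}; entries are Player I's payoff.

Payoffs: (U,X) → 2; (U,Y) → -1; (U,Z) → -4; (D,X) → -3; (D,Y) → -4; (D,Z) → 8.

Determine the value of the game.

-8/5

Row minima: U → -4, D → -4; maximin = -4.
Column maxima: X → 2, Y → -1, Z → 8; minimax = -1.
-4 ≠ -1, so there is no saddle point; optimal play is mixed.
X is strictly dominated by Y (it gives Player I strictly more in every row), so Player II never plays it.
On the remaining 2×2 (U, D vs Y, Z):
Let Player I play U with probability p. Expected payoff against Y: (-1)p + (-4)(1−p) = 3p − 4; against Z: (-4)p + 8(1−p) = −12p + 8.
Setting these equal: 3p − 4 = −12p + 8 ⇒ 15p = 12 ⇒ p = 4/5, and the value is (3)·(4/5) − 4 = -8/5.
For Player II: with q = P(Y), equating U's and D's payoffs gives 3q − 4 = −12q + 8 ⇒ q = 4/5.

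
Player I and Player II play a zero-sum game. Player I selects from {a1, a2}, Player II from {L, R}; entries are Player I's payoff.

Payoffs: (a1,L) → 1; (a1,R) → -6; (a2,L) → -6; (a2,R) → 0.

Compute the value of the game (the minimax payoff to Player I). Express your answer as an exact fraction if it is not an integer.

Row minima: a1 → -6, a2 → -6; maximin = -6.
Column maxima: L → 1, R → 0; minimax = 0.
-6 ≠ 0, so there is no saddle point; optimal play is mixed.
Let Player I play a1 with probability p. Expected payoff against L: 1p + (-6)(1−p) = 7p − 6; against R: (-6)p + 0(1−p) = −6p.
Setting these equal: 7p − 6 = −6p ⇒ 13p = 6 ⇒ p = 6/13, and the value is (7)·(6/13) − 6 = -36/13.
For Player II: with q = P(L), equating a1's and a2's payoffs gives 7q − 6 = −6q ⇒ q = 6/13.

-36/13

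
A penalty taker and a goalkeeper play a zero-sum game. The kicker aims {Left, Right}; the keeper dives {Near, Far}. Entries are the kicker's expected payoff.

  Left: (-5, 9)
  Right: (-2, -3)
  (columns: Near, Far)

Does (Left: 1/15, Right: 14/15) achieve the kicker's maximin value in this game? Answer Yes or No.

Yes

Against Near this mix gives (1/15)·(-5) + (14/15)·(-2) = -11/5.
Against Far this mix gives (1/15)·9 + (14/15)·(-3) = -11/5.
All of the keeper's active replies (Near, Far) yield -11/5, and no column does worse for the kicker. The mix makes the keeper indifferent and guarantees -11/5, so it is optimal.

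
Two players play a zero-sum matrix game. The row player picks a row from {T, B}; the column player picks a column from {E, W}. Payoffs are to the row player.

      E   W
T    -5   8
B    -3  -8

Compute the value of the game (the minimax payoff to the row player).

-32/9

Row minima: T → -5, B → -8; maximin = -5.
Column maxima: E → -3, W → 8; minimax = -3.
-5 ≠ -3, so there is no saddle point; optimal play is mixed.
Let the row player play T with probability p. Expected payoff against E: (-5)p + (-3)(1−p) = −2p − 3; against W: 8p + (-8)(1−p) = 16p − 8.
Setting these equal: −2p − 3 = 16p − 8 ⇒ −18p = -5 ⇒ p = 5/18, and the value is (-2)·(5/18) − 3 = -32/9.
For the column player: with q = P(E), equating T's and B's payoffs gives −13q + 8 = 5q − 8 ⇒ q = 8/9.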